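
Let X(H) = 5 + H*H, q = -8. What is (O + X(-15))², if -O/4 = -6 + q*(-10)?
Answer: 4356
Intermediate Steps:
X(H) = 5 + H²
O = -296 (O = -4*(-6 - 8*(-10)) = -4*(-6 + 80) = -4*74 = -296)
(O + X(-15))² = (-296 + (5 + (-15)²))² = (-296 + (5 + 225))² = (-296 + 230)² = (-66)² = 4356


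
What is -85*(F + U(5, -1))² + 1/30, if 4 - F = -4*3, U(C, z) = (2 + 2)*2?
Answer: -1468799/30 ≈ -48960.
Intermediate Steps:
U(C, z) = 8 (U(C, z) = 4*2 = 8)
F = 16 (F = 4 - (-1)*4*3 = 4 - (-1)*12 = 4 - 1*(-12) = 4 + 12 = 16)
-85*(F + U(5, -1))² + 1/30 = -85*(16 + 8)² + 1/30 = -85*24² + 1/30 = -85*576 + 1/30 = -48960 + 1/30 = -1468799/30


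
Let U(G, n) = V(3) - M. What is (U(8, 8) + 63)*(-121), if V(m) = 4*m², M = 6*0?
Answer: -11979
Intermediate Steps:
M = 0
U(G, n) = 36 (U(G, n) = 4*3² - 1*0 = 4*9 + 0 = 36 + 0 = 36)
(U(8, 8) + 63)*(-121) = (36 + 63)*(-121) = 99*(-121) = -11979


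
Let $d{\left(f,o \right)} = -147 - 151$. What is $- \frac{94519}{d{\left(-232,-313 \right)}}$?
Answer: $\frac{94519}{298} \approx 317.18$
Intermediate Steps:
$d{\left(f,o \right)} = -298$ ($d{\left(f,o \right)} = -147 - 151 = -298$)
$- \frac{94519}{d{\left(-232,-313 \right)}} = - \frac{94519}{-298} = \left(-94519\right) \left(- \frac{1}{298}\right) = \frac{94519}{298}$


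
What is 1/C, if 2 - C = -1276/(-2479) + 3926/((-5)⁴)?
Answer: -1549375/7431304 ≈ -0.20849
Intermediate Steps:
C = -7431304/1549375 (C = 2 - (-1276/(-2479) + 3926/((-5)⁴)) = 2 - (-1276*(-1/2479) + 3926/625) = 2 - (1276/2479 + 3926*(1/625)) = 2 - (1276/2479 + 3926/625) = 2 - 1*10530054/1549375 = 2 - 10530054/1549375 = -7431304/1549375 ≈ -4.7963)
1/C = 1/(-7431304/1549375) = -1549375/7431304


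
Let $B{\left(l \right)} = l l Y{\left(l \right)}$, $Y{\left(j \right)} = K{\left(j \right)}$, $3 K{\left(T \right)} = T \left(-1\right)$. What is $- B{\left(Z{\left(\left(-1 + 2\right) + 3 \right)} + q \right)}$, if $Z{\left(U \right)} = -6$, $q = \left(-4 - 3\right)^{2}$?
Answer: $\frac{79507}{3} \approx 26502.0$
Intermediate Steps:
$K{\left(T \right)} = - \frac{T}{3}$ ($K{\left(T \right)} = \frac{T \left(-1\right)}{3} = \frac{\left(-1\right) T}{3} = - \frac{T}{3}$)
$q = 49$ ($q = \left(-7\right)^{2} = 49$)
$Y{\left(j \right)} = - \frac{j}{3}$
$B{\left(l \right)} = - \frac{l^{3}}{3}$ ($B{\left(l \right)} = l l \left(- \frac{l}{3}\right) = l^{2} \left(- \frac{l}{3}\right) = - \frac{l^{3}}{3}$)
$- B{\left(Z{\left(\left(-1 + 2\right) + 3 \right)} + q \right)} = - \frac{\left(-1\right) \left(-6 + 49\right)^{3}}{3} = - \frac{\left(-1\right) 43^{3}}{3} = - \frac{\left(-1\right) 79507}{3} = \left(-1\right) \left(- \frac{79507}{3}\right) = \frac{79507}{3}$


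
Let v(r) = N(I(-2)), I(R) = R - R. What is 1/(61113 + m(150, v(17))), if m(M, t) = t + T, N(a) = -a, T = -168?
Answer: 1/60945 ≈ 1.6408e-5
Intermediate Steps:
I(R) = 0
v(r) = 0 (v(r) = -1*0 = 0)
m(M, t) = -168 + t (m(M, t) = t - 168 = -168 + t)
1/(61113 + m(150, v(17))) = 1/(61113 + (-168 + 0)) = 1/(61113 - 168) = 1/60945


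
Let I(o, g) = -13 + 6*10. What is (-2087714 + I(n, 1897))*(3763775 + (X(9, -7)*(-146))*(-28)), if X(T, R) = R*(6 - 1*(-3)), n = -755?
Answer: -7319842753077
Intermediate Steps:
X(T, R) = 9*R (X(T, R) = R*(6 + 3) = R*9 = 9*R)
I(o, g) = 47 (I(o, g) = -13 + 60 = 47)
(-2087714 + I(n, 1897))*(3763775 + (X(9, -7)*(-146))*(-28)) = (-2087714 + 47)*(3763775 + ((9*(-7))*(-146))*(-28)) = -2087667*(3763775 - 63*(-146)*(-28)) = -2087667*(3763775 + 9198*(-28)) = -2087667*(3763775 - 257544) = -2087667*3506231 = -7319842753077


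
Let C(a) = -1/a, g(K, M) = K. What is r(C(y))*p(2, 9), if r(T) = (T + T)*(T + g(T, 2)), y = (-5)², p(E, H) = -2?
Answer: -8/625 ≈ -0.012800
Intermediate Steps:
y = 25
r(T) = 4*T² (r(T) = (T + T)*(T + T) = (2*T)*(2*T) = 4*T²)
r(C(y))*p(2, 9) = (4*(-1/25)²)*(-2) = (4*(1/625))*(-2) = (4/625)*(-2) = -8/625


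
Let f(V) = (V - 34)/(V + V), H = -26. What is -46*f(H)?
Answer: -690/13 ≈ -53.077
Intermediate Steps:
f(V) = (-34 + V)/(2*V) (f(V) = (-34 + V)/((2*V)) = (-34 + V)*(1/(2*V)) = (-34 + V)/(2*V))
-46*f(H) = -23*(-34 - 26)/(-26) = -23*(-1)*(-60)/26 = -46*15/13 = -690/13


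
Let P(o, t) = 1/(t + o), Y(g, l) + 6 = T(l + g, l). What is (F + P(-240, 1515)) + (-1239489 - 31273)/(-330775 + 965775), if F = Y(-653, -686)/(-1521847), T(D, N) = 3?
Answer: -388151260391/194035492500 ≈ -2.0004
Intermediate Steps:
Y(g, l) = -3 (Y(g, l) = -6 + 3 = -3)
P(o, t) = 1/(o + t)
F = 3/1521847 (F = -3/(-1521847) = -3*(-1/1521847) = 3/1521847 ≈ 1.9713e-6)
(F + P(-240, 1515)) + (-1239489 - 31273)/(-330775 + 965775) = (3/1521847 + 1/(-240 + 1515)) + (-1239489 - 31273)/(-330775 + 965775) = (3/1521847 + 1/1275) - 1270762/635000 = (3/1521847 + 1/1275) - 1270762*1/635000 = 1525672/1940354925 - 5003/2500 = -388151260391/194035492500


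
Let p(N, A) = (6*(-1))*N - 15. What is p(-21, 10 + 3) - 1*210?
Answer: -99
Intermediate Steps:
p(N, A) = -15 - 6*N (p(N, A) = -6*N - 15 = -15 - 6*N)
p(-21, 10 + 3) - 1*210 = (-15 - 6*(-21)) - 1*210 = (-15 + 126) - 210 = 111 - 210 = -99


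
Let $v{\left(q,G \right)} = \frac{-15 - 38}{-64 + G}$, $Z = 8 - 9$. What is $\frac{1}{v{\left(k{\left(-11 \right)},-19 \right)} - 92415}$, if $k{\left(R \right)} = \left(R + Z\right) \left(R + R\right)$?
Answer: $- \frac{83}{7670392} \approx -1.0821 \cdot 10^{-5}$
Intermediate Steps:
$Z = -1$ ($Z = 8 - 9 = -1$)
$k{\left(R \right)} = 2 R \left(-1 + R\right)$ ($k{\left(R \right)} = \left(R - 1\right) \left(R + R\right) = \left(-1 + R\right) 2 R = 2 R \left(-1 + R\right)$)
$v{\left(q,G \right)} = - \frac{53}{-64 + G}$
$\frac{1}{v{\left(k{\left(-11 \right)},-19 \right)} - 92415} = \frac{1}{- \frac{53}{-64 - 19} - 92415} = \frac{1}{- \frac{53}{-83} - 92415} = \frac{1}{\left(-53\right) \left(- \frac{1}{83}\right) - 92415} = \frac{1}{\frac{53}{83} - 92415} = \frac{1}{- \frac{7670392}{83}} = - \frac{83}{7670392}$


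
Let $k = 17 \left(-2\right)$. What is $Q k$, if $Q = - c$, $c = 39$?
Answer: $1326$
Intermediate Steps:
$k = -34$
$Q = -39$ ($Q = \left(-1\right) 39 = -39$)
$Q k = \left(-39\right) \left(-34\right) = 1326$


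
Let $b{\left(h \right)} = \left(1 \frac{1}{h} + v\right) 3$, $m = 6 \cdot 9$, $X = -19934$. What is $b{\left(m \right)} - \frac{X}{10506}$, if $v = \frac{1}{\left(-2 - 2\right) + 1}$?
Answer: $\frac{30035}{31518} \approx 0.95295$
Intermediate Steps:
$m = 54$
$v = - \frac{1}{3}$ ($v = \frac{1}{-4 + 1} = \frac{1}{-3} = - \frac{1}{3} \approx -0.33333$)
$b{\left(h \right)} = -1 + \frac{3}{h}$ ($b{\left(h \right)} = \left(1 \frac{1}{h} - \frac{1}{3}\right) 3 = \left(\frac{1}{h} - \frac{1}{3}\right) 3 = \left(- \frac{1}{3} + \frac{1}{h}\right) 3 = -1 + \frac{3}{h}$)
$b{\left(m \right)} - \frac{X}{10506} = \frac{3 - 54}{54} - - \frac{19934}{10506} = \frac{3 - 54}{54} - \left(-19934\right) \frac{1}{10506} = \frac{1}{54} \left(-51\right) - - \frac{9967}{5253} = - \frac{17}{18} + \frac{9967}{5253} = \frac{30035}{31518}$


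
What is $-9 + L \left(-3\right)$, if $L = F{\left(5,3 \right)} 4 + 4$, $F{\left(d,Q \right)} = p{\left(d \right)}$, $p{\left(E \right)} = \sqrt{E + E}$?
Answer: $-21 - 12 \sqrt{10} \approx -58.947$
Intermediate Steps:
$p{\left(E \right)} = \sqrt{2} \sqrt{E}$ ($p{\left(E \right)} = \sqrt{2 E} = \sqrt{2} \sqrt{E}$)
$F{\left(d,Q \right)} = \sqrt{2} \sqrt{d}$
$L = 4 + 4 \sqrt{10}$ ($L = \sqrt{2} \sqrt{5} \cdot 4 + 4 = \sqrt{10} \cdot 4 + 4 = 4 \sqrt{10} + 4 = 4 + 4 \sqrt{10} \approx 16.649$)
$-9 + L \left(-3\right) = -9 + \left(4 + 4 \sqrt{10}\right) \left(-3\right) = -9 - \left(12 + 12 \sqrt{10}\right) = -21 - 12 \sqrt{10}$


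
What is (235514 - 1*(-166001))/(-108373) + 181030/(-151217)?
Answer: -80334657945/16387839941 ≈ -4.9021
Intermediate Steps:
(235514 - 1*(-166001))/(-108373) + 181030/(-151217) = (235514 + 166001)*(-1/108373) + 181030*(-1/151217) = 401515*(-1/108373) - 181030/151217 = -401515/108373 - 181030/151217 = -80334657945/16387839941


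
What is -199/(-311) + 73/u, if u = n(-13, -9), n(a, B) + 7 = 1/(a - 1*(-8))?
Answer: -106351/11196 ≈ -9.4990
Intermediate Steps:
n(a, B) = -7 + 1/(8 + a) (n(a, B) = -7 + 1/(a - 1*(-8)) = -7 + 1/(a + 8) = -7 + 1/(8 + a))
u = -36/5 (u = (-55 - 7*(-13))/(8 - 13) = (-55 + 91)/(-5) = -⅕*36 = -36/5 ≈ -7.2000)
-199/(-311) + 73/u = -199/(-311) + 73/(-36/5) = -199*(-1/311) + 73*(-5/36) = 199/311 - 365/36 = -106351/11196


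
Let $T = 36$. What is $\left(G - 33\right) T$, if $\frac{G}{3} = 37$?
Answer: $2808$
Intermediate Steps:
$G = 111$ ($G = 3 \cdot 37 = 111$)
$\left(G - 33\right) T = \left(111 - 33\right) 36 = 78 \cdot 36 = 2808$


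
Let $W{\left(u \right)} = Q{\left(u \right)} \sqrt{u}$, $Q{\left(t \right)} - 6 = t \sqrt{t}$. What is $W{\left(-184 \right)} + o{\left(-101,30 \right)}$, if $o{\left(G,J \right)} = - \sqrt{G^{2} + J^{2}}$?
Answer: $33856 - \sqrt{11101} + 12 i \sqrt{46} \approx 33751.0 + 81.388 i$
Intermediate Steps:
$Q{\left(t \right)} = 6 + t^{\frac{3}{2}}$ ($Q{\left(t \right)} = 6 + t \sqrt{t} = 6 + t^{\frac{3}{2}}$)
$W{\left(u \right)} = \sqrt{u} \left(6 + u^{\frac{3}{2}}\right)$ ($W{\left(u \right)} = \left(6 + u^{\frac{3}{2}}\right) \sqrt{u} = \sqrt{u} \left(6 + u^{\frac{3}{2}}\right)$)
$W{\left(-184 \right)} + o{\left(-101,30 \right)} = \left(\left(-184\right)^{2} + 6 \sqrt{-184}\right) - \sqrt{\left(-101\right)^{2} + 30^{2}} = \left(33856 + 6 \cdot 2 i \sqrt{46}\right) - \sqrt{10201 + 900} = \left(33856 + 12 i \sqrt{46}\right) - \sqrt{11101} = 33856 - \sqrt{11101} + 12 i \sqrt{46}$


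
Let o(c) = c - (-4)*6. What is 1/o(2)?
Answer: 1/26 ≈ 0.038462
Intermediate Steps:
o(c) = 24 + c (o(c) = c - 4*(-6) = c + 24 = 24 + c)
1/o(2) = 1/(24 + 2) = 1/26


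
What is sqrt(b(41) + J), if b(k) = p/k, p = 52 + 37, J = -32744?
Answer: I*sqrt(55039015)/41 ≈ 180.95*I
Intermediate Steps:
p = 89
b(k) = 89/k
sqrt(b(41) + J) = sqrt(89/41 - 32744) = sqrt(-1342415/41) = I*sqrt(55039015)/41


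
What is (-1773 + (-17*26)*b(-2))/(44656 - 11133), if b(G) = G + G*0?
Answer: -127/4789 ≈ -0.026519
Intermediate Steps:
b(G) = G (b(G) = G + 0 = G)
(-1773 + (-17*26)*b(-2))/(44656 - 11133) = (-1773 - 17*26*(-2))/(44656 - 11133) = (-1773 - 442*(-2))/33523 = (-1773 + 884)*(1/33523) = -889*1/33523 = -127/4789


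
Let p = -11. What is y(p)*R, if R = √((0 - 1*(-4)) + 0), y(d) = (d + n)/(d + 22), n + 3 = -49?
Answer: -126/11 ≈ -11.455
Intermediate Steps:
n = -52 (n = -3 - 49 = -52)
y(d) = (-52 + d)/(22 + d) (y(d) = (d - 52)/(d + 22) = (-52 + d)/(22 + d))
R = 2 (R = √((0 + 4) + 0) = √(4 + 0) = √4 = 2)
y(p)*R = ((-52 - 11)/(22 - 11))*2 = (-63/11)*2 = ((1/11)*(-63))*2 = -63/11*2 = -126/11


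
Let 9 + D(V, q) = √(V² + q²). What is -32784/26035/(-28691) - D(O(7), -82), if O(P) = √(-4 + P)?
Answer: 6722764449/746970185 - 31*√7 ≈ -73.018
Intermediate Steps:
D(V, q) = -9 + √(V² + q²)
-32784/26035/(-28691) - D(O(7), -82) = -32784/26035/(-28691) - (-9 + √((√(-4 + 7))² + (-82)²)) = -32784*1/26035*(-1/28691) - (-9 + √((√3)² + 6724)) = -32784/26035*(-1/28691) - (-9 + √(3 + 6724)) = 32784/746970185 - (-9 + √6727) = 32784/746970185 - (-9 + 31*√7) = 32784/746970185 + (9 - 31*√7) = 6722764449/746970185 - 31*√7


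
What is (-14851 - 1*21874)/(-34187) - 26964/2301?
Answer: -279104681/26221429 ≈ -10.644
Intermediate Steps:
(-14851 - 1*21874)/(-34187) - 26964/2301 = (-14851 - 21874)*(-1/34187) - 26964*1/2301 = -36725*(-1/34187) - 8988/767 = 36725/34187 - 8988/767 = -279104681/26221429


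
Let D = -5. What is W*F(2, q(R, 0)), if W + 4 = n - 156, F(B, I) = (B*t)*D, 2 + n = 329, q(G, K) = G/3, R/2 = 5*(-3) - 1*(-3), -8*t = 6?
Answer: 2505/2 ≈ 1252.5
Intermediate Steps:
t = -¾ (t = -⅛*6 = -¾ ≈ -0.75000)
R = -24 (R = 2*(5*(-3) - 1*(-3)) = 2*(-15 + 3) = 2*(-12) = -24)
q(G, K) = G/3 (q(G, K) = G*(⅓) = G/3)
n = 327 (n = -2 + 329 = 327)
F(B, I) = 15*B/4 (F(B, I) = (B*(-¾))*(-5) = -3*B/4*(-5) = 15*B/4)
W = 167 (W = -4 + (327 - 156) = -4 + 171 = 167)
W*F(2, q(R, 0)) = 167*((15/4)*2) = 167*(15/2) = 2505/2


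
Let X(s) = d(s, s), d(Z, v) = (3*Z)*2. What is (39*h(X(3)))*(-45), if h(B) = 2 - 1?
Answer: -1755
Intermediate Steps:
d(Z, v) = 6*Z
X(s) = 6*s
h(B) = 1
(39*h(X(3)))*(-45) = (39*1)*(-45) = 39*(-45) = -1755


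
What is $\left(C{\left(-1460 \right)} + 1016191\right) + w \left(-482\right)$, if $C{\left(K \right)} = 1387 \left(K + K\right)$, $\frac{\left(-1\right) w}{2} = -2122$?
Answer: $-5079457$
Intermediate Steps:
$w = 4244$ ($w = \left(-2\right) \left(-2122\right) = 4244$)
$C{\left(K \right)} = 2774 K$ ($C{\left(K \right)} = 1387 \cdot 2 K = 2774 K$)
$\left(C{\left(-1460 \right)} + 1016191\right) + w \left(-482\right) = \left(2774 \left(-1460\right) + 1016191\right) + 4244 \left(-482\right) = \left(-4050040 + 1016191\right) - 2045608 = -3033849 - 2045608 = -5079457$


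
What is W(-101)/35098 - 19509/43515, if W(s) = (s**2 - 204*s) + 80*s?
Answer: 101383831/509096490 ≈ 0.19914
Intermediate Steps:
W(s) = s**2 - 124*s
W(-101)/35098 - 19509/43515 = -101*(-124 - 101)/35098 - 19509/43515 = -101*(-225)*(1/35098) - 19509*1/43515 = 22725*(1/35098) - 6503/14505 = 22725/35098 - 6503/14505 = 101383831/509096490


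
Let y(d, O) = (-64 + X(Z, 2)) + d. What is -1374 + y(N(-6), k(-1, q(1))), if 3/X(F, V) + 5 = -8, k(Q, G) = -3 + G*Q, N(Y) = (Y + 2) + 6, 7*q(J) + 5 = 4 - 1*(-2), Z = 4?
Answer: -18671/13 ≈ -1436.2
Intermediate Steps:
q(J) = 1/7 (q(J) = -5/7 + (4 - 1*(-2))/7 = -5/7 + (4 + 2)/7 = -5/7 + (1/7)*6 = -5/7 + 6/7 = 1/7)
N(Y) = 8 + Y (N(Y) = (2 + Y) + 6 = 8 + Y)
X(F, V) = -3/13 (X(F, V) = 3/(-5 - 8) = 3/(-13) = 3*(-1/13) = -3/13)
y(d, O) = -835/13 + d (y(d, O) = (-64 - 3/13) + d = -835/13 + d)
-1374 + y(N(-6), k(-1, q(1))) = -1374 + (-835/13 + (8 - 6)) = -1374 + (-835/13 + 2) = -1374 - 809/13 = -18671/13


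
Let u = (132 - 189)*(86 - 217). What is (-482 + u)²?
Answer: 48790225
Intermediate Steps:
u = 7467 (u = -57*(-131) = 7467)
(-482 + u)² = (-482 + 7467)² = 6985² = 48790225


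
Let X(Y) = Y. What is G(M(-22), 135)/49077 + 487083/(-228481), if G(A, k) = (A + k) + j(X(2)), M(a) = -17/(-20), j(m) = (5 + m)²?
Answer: -477246753563/224263240740 ≈ -2.1281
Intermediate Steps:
M(a) = 17/20 (M(a) = -17*(-1/20) = 17/20)
G(A, k) = 49 + A + k (G(A, k) = (A + k) + (5 + 2)² = (A + k) + 7² = (A + k) + 49 = 49 + A + k)
G(M(-22), 135)/49077 + 487083/(-228481) = (49 + 17/20 + 135)/49077 + 487083/(-228481) = (3697/20)*(1/49077) + 487083*(-1/228481) = 3697/981540 - 487083/228481 = -477246753563/224263240740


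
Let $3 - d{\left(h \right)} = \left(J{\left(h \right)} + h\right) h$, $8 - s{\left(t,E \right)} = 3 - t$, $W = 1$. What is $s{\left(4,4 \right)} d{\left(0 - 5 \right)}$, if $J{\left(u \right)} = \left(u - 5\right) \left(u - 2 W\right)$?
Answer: $2952$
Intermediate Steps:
$s{\left(t,E \right)} = 5 + t$ ($s{\left(t,E \right)} = 8 - \left(3 - t\right) = 8 + \left(-3 + t\right) = 5 + t$)
$J{\left(u \right)} = \left(-5 + u\right) \left(-2 + u\right)$ ($J{\left(u \right)} = \left(u - 5\right) \left(u - 2\right) = \left(-5 + u\right) \left(u - 2\right) = \left(-5 + u\right) \left(-2 + u\right)$)
$d{\left(h \right)} = 3 - h \left(10 + h^{2} - 6 h\right)$ ($d{\left(h \right)} = 3 - \left(\left(10 + h^{2} - 7 h\right) + h\right) h = 3 - \left(10 + h^{2} - 6 h\right) h = 3 - h \left(10 + h^{2} - 6 h\right)$)
$s{\left(4,4 \right)} d{\left(0 - 5 \right)} = \left(5 + 4\right) \left(3 - \left(0 - 5\right)^{3} - 10 \left(0 - 5\right) + 6 \left(0 - 5\right)^{2}\right) = 9 \left(3 - \left(0 - 5\right)^{3} - 10 \left(0 - 5\right) + 6 \left(0 - 5\right)^{2}\right) = 9 \left(3 - \left(-5\right)^{3} - -50 + 6 \left(-5\right)^{2}\right) = 9 \left(3 - -125 + 50 + 6 \cdot 25\right) = 9 \left(3 + 125 + 50 + 150\right) = 9 \cdot 328 = 2952$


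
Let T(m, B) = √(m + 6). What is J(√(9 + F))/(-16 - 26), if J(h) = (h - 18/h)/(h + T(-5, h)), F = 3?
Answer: 1/77 - √3/462 ≈ 0.0092380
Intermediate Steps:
T(m, B) = √(6 + m)
J(h) = (h - 18/h)/(1 + h) (J(h) = (h - 18/h)/(h + √(6 - 5)) = (h - 18/h)/(h + √1) = (h - 18/h)/(h + 1) = (h - 18/h)/(1 + h))
J(√(9 + F))/(-16 - 26) = ((-18 + (√(9 + 3))²)/((√(9 + 3))*(1 + √(9 + 3))))/(-16 - 26) = ((-18 + (√12)²)/((√12)*(1 + √12)))/(-42) = ((-18 + (2*√3)²)/(((2*√3))*(1 + 2*√3)))*(-1/42) = ((√3/6)*(-18 + 12)/(1 + 2*√3))*(-1/42) = ((√3/6)*(-6)/(1 + 2*√3))*(-1/42) = -√3/(1 + 2*√3)*(-1/42) = √3/(42*(1 + 2*√3))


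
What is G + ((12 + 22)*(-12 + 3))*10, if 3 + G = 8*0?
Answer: -3063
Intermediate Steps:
G = -3 (G = -3 + 8*0 = -3 + 0 = -3)
G + ((12 + 22)*(-12 + 3))*10 = -3 + ((12 + 22)*(-12 + 3))*10 = -3 + (34*(-9))*10 = -3 - 306*10 = -3 - 3060 = -3063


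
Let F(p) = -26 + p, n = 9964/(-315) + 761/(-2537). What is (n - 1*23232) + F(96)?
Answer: -18535546493/799155 ≈ -23194.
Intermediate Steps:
n = -25518383/799155 (n = 9964*(-1/315) + 761*(-1/2537) = -9964/315 - 761/2537 = -25518383/799155 ≈ -31.932)
(n - 1*23232) + F(96) = (-25518383/799155 - 1*23232) + (-26 + 96) = (-25518383/799155 - 23232) + 70 = -18591487343/799155 + 70 = -18535546493/799155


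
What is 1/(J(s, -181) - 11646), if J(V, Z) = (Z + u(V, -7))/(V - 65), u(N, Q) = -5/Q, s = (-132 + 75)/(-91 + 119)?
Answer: -1877/21854494 ≈ -8.5886e-5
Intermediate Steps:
s = -57/28 ≈ -2.0357
J(V, Z) = (5/7 + Z)/(-65 + V) (J(V, Z) = (Z - 5/(-7))/(V - 65) = (Z - 5*(-⅐))/(-65 + V) = (Z + 5/7)/(-65 + V) = (5/7 + Z)/(-65 + V))
1/(J(s, -181) - 11646) = 1/((5/7 - 181)/(-65 - 57/28) - 11646) = 1/(-1262/7/(-1877/28) - 11646) = 1/(-28/1877*(-1262/7) - 11646) = 1/(5048/1877 - 11646) = 1/(-21854494/1877) = -1877/21854494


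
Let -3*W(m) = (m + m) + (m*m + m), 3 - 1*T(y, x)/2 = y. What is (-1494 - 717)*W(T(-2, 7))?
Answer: 95810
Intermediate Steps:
T(y, x) = 6 - 2*y
W(m) = -m - m²/3 (W(m) = -((m + m) + (m*m + m))/3 = -(2*m + (m² + m))/3 = -(2*m + (m + m²))/3 = -(m² + 3*m)/3 = -m - m²/3)
(-1494 - 717)*W(T(-2, 7)) = (-1494 - 717)*(-(6 - 2*(-2))*(3 + (6 - 2*(-2)))/3) = -(-737)*(6 + 4)*(3 + (6 + 4)) = -(-737)*10*(3 + 10) = -(-737)*10*13 = -2211*(-130/3) = 95810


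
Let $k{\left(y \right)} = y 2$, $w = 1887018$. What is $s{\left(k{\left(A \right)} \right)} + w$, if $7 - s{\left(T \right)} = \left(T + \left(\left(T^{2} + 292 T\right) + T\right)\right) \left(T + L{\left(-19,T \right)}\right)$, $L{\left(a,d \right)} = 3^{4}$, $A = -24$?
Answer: $2276689$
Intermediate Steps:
$k{\left(y \right)} = 2 y$
$L{\left(a,d \right)} = 81$
$s{\left(T \right)} = 7 - \left(81 + T\right) \left(T^{2} + 294 T\right)$ ($s{\left(T \right)} = 7 - \left(T + \left(\left(T^{2} + 292 T\right) + T\right)\right) \left(T + 81\right) = 7 - \left(T + \left(T^{2} + 293 T\right)\right) \left(81 + T\right) = 7 - \left(T^{2} + 294 T\right) \left(81 + T\right) = 7 - \left(81 + T\right) \left(T^{2} + 294 T\right)$)
$s{\left(k{\left(A \right)} \right)} + w = \left(7 - \left(2 \left(-24\right)\right)^{3} - 23814 \cdot 2 \left(-24\right) - 375 \left(2 \left(-24\right)\right)^{2}\right) + 1887018 = \left(7 - \left(-48\right)^{3} - -1143072 - 375 \left(-48\right)^{2}\right) + 1887018 = \left(7 - -110592 + 1143072 - 864000\right) + 1887018 = \left(7 + 110592 + 1143072 - 864000\right) + 1887018 = 389671 + 1887018 = 2276689$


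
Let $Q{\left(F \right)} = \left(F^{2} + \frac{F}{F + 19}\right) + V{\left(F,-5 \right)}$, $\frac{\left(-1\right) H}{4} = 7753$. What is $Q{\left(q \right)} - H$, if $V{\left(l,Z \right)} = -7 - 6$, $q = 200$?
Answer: $\frac{15548981}{219} \approx 71000.0$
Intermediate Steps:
$H = -31012$ ($H = \left(-4\right) 7753 = -31012$)
$V{\left(l,Z \right)} = -13$
$Q{\left(F \right)} = -13 + F^{2} + \frac{F}{19 + F}$ ($Q{\left(F \right)} = \left(F^{2} + \frac{F}{F + 19}\right) - 13 = \left(F^{2} + \frac{F}{19 + F}\right) - 13 = -13 + F^{2} + \frac{F}{19 + F}$)
$Q{\left(q \right)} - H = \frac{-247 + 200^{3} - 2400 + 19 \cdot 200^{2}}{19 + 200} - -31012 = \frac{-247 + 8000000 - 2400 + 19 \cdot 40000}{219} + 31012 = \frac{-247 + 8000000 - 2400 + 760000}{219} + 31012 = \frac{1}{219} \cdot 8757353 + 31012 = \frac{8757353}{219} + 31012 = \frac{15548981}{219}$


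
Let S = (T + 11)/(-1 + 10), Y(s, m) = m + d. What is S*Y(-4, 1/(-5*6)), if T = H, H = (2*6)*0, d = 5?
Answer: 1639/270 ≈ 6.0704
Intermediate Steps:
H = 0 (H = 12*0 = 0)
Y(s, m) = 5 + m (Y(s, m) = m + 5 = 5 + m)
T = 0
S = 11/9 (S = (0 + 11)/(-1 + 10) = 11/9 ≈ 1.2222)
S*Y(-4, 1/(-5*6)) = 11*(5 + 1/(-5*6))/9 = 11*(5 + 1/(-30))/9 = 11*(5 - 1/30)/9 = (11/9)*(149/30) = 1639/270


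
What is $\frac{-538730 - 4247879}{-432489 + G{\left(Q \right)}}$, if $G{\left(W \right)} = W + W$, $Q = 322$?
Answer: $\frac{4786609}{431845} \approx 11.084$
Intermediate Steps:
$G{\left(W \right)} = 2 W$
$\frac{-538730 - 4247879}{-432489 + G{\left(Q \right)}} = \frac{-538730 - 4247879}{-432489 + 2 \cdot 322} = \frac{-538730 - 4247879}{-432489 + 644} = - \frac{4786609}{-431845} = \left(-4786609\right) \left(- \frac{1}{431845}\right) = \frac{4786609}{431845}$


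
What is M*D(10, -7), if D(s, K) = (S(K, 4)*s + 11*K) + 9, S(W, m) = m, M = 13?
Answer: -364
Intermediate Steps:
D(s, K) = 9 + 4*s + 11*K (D(s, K) = (4*s + 11*K) + 9 = 9 + 4*s + 11*K)
M*D(10, -7) = 13*(9 + 4*10 + 11*(-7)) = 13*(9 + 40 - 77) = 13*(-28) = -364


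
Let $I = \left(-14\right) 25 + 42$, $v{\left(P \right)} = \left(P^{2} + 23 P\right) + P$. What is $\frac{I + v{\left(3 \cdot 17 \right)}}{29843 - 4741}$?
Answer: $\frac{3517}{25102} \approx 0.14011$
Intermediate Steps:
$v{\left(P \right)} = P^{2} + 24 P$
$I = -308$ ($I = -350 + 42 = -308$)
$\frac{I + v{\left(3 \cdot 17 \right)}}{29843 - 4741} = \frac{-308 + 3 \cdot 17 \left(24 + 3 \cdot 17\right)}{29843 - 4741} = \frac{-308 + 51 \left(24 + 51\right)}{25102} = \left(-308 + 51 \cdot 75\right) \frac{1}{25102} = \left(-308 + 3825\right) \frac{1}{25102} = 3517 \cdot \frac{1}{25102} = \frac{3517}{25102}$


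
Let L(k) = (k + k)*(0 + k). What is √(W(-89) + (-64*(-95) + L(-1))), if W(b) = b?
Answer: √5993 ≈ 77.414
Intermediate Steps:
L(k) = 2*k² (L(k) = (2*k)*k = 2*k²)
√(W(-89) + (-64*(-95) + L(-1))) = √(-89 + (-64*(-95) + 2*(-1)²)) = √(-89 + (6080 + 2*1)) = √(-89 + (6080 + 2)) = √(-89 + 6082) = √5993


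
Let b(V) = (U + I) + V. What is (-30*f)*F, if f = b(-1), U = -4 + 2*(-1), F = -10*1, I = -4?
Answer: -3300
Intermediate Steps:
F = -10
U = -6 (U = -4 - 2 = -6)
b(V) = -10 + V (b(V) = (-6 - 4) + V = -10 + V)
f = -11 (f = -10 - 1 = -11)
(-30*f)*F = -30*(-11)*(-10) = 330*(-10) = -3300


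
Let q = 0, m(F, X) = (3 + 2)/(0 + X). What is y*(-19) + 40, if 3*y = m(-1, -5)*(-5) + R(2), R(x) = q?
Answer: 25/3 ≈ 8.3333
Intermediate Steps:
m(F, X) = 5/X
R(x) = 0
y = 5/3 (y = ((5/(-5))*(-5) + 0)/3 = ((5*(-⅕))*(-5) + 0)/3 = (-1*(-5) + 0)/3 = (5 + 0)/3 = (⅓)*5 = 5/3 ≈ 1.6667)
y*(-19) + 40 = (5/3)*(-19) + 40 = -95/3 + 40 = 25/3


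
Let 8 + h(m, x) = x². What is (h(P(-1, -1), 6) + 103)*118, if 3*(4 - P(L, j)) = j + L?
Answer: 15458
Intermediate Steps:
P(L, j) = 4 - L/3 - j/3 (P(L, j) = 4 - (j + L)/3 = 4 - (L + j)/3 = 4 + (-L/3 - j/3) = 4 - L/3 - j/3)
h(m, x) = -8 + x²
(h(P(-1, -1), 6) + 103)*118 = ((-8 + 6²) + 103)*118 = ((-8 + 36) + 103)*118 = (28 + 103)*118 = 131*118 = 15458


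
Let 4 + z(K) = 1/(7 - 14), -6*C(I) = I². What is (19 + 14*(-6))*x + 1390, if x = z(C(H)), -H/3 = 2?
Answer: 11615/7 ≈ 1659.3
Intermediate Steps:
H = -6 (H = -3*2 = -6)
C(I) = -I²/6
z(K) = -29/7 (z(K) = -4 + 1/(7 - 14) = -4 + 1/(-7) = -4 - ⅐ = -29/7)
x = -29/7 ≈ -4.1429
(19 + 14*(-6))*x + 1390 = (19 + 14*(-6))*(-29/7) + 1390 = (19 - 84)*(-29/7) + 1390 = -65*(-29/7) + 1390 = 1885/7 + 1390 = 11615/7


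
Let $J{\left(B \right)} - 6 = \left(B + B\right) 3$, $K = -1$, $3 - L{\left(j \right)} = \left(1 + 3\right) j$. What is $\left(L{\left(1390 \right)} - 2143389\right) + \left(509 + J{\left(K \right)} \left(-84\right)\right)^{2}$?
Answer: $-1889865$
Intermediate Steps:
$L{\left(j \right)} = 3 - 4 j$ ($L{\left(j \right)} = 3 - \left(1 + 3\right) j = 3 - 4 j$)
$J{\left(B \right)} = 6 + 6 B$ ($J{\left(B \right)} = 6 + \left(B + B\right) 3 = 6 + 2 B 3 = 6 + 6 B$)
$\left(L{\left(1390 \right)} - 2143389\right) + \left(509 + J{\left(K \right)} \left(-84\right)\right)^{2} = \left(\left(3 - 5560\right) - 2143389\right) + \left(509 + \left(6 + 6 \left(-1\right)\right) \left(-84\right)\right)^{2} = \left(\left(3 - 5560\right) - 2143389\right) + \left(509 + \left(6 - 6\right) \left(-84\right)\right)^{2} = \left(-5557 - 2143389\right) + \left(509 + 0 \left(-84\right)\right)^{2} = -2148946 + \left(509 + 0\right)^{2} = -2148946 + 509^{2} = -2148946 + 259081 = -1889865$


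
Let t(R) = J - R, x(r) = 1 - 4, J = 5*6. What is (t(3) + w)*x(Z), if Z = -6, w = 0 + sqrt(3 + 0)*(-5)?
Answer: -81 + 15*sqrt(3) ≈ -55.019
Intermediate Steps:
w = -5*sqrt(3) (w = 0 + sqrt(3)*(-5) = 0 - 5*sqrt(3) = -5*sqrt(3) ≈ -8.6602)
J = 30
x(r) = -3
t(R) = 30 - R
(t(3) + w)*x(Z) = ((30 - 1*3) - 5*sqrt(3))*(-3) = ((30 - 3) - 5*sqrt(3))*(-3) = (27 - 5*sqrt(3))*(-3) = -81 + 15*sqrt(3)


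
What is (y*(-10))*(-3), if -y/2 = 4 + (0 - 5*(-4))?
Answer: -1440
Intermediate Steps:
y = -48 (y = -2*(4 + (0 - 5*(-4))) = -2*(4 + (0 + 20)) = -2*(4 + 20) = -2*24 = -48)
(y*(-10))*(-3) = -48*(-10)*(-3) = 480*(-3) = -1440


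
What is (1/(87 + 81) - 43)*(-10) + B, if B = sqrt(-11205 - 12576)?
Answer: 36115/84 + I*sqrt(23781) ≈ 429.94 + 154.21*I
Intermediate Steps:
B = I*sqrt(23781) (B = sqrt(-23781) = I*sqrt(23781) ≈ 154.21*I)
(1/(87 + 81) - 43)*(-10) + B = (1/(87 + 81) - 43)*(-10) + I*sqrt(23781) = (1/168 - 43)*(-10) + I*sqrt(23781) = -7223/168*(-10) + I*sqrt(23781) = 36115/84 + I*sqrt(23781)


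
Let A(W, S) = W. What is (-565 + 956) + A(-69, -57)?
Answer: 322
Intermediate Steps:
(-565 + 956) + A(-69, -57) = (-565 + 956) - 69 = 391 - 69 = 322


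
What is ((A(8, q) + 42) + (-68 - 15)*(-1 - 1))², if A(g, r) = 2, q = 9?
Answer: 44100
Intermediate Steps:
((A(8, q) + 42) + (-68 - 15)*(-1 - 1))² = ((2 + 42) + (-68 - 15)*(-1 - 1))² = (44 - 83*(-2))² = (44 + 166)² = 210² = 44100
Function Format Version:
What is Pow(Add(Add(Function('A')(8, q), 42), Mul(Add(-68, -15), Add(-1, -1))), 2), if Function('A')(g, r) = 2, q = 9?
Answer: 44100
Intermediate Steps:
Pow(Add(Add(Function('A')(8, q), 42), Mul(Add(-68, -15), Add(-1, -1))), 2) = Pow(Add(Add(2, 42), Mul(Add(-68, -15), Add(-1, -1))), 2) = Pow(Add(44, Mul(-83, -2)), 2) = Pow(Add(44, 166), 2) = Pow(210, 2) = 44100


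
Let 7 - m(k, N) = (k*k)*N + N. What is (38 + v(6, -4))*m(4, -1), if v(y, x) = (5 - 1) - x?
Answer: 1104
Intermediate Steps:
v(y, x) = 4 - x
m(k, N) = 7 - N - N*k**2 (m(k, N) = 7 - ((k*k)*N + N) = 7 - (k**2*N + N) = 7 - (N*k**2 + N) = 7 - (N + N*k**2) = 7 + (-N - N*k**2) = 7 - N - N*k**2)
(38 + v(6, -4))*m(4, -1) = (38 + (4 - 1*(-4)))*(7 - 1*(-1) - 1*(-1)*4**2) = (38 + (4 + 4))*(7 + 1 - 1*(-1)*16) = (38 + 8)*(7 + 1 + 16) = 46*24 = 1104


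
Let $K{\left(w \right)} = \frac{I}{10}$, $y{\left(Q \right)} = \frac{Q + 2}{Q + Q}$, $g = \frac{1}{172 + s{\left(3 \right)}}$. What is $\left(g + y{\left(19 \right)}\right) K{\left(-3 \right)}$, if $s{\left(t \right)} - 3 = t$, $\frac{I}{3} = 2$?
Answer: $\frac{2832}{8455} \approx 0.33495$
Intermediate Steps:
$I = 6$ ($I = 3 \cdot 2 = 6$)
$s{\left(t \right)} = 3 + t$
$g = \frac{1}{178}$ ($g = \frac{1}{172 + \left(3 + 3\right)} = \frac{1}{172 + 6} = \frac{1}{178} \approx 0.005618$)
$y{\left(Q \right)} = \frac{2 + Q}{2 Q}$
$K{\left(w \right)} = \frac{3}{5}$ ($K{\left(w \right)} = \frac{6}{10} = 6 \cdot \frac{1}{10} = \frac{3}{5}$)
$\left(g + y{\left(19 \right)}\right) K{\left(-3 \right)} = \left(\frac{1}{178} + \frac{2 + 19}{2 \cdot 19}\right) \frac{3}{5} = \left(\frac{1}{178} + \frac{1}{2} \cdot \frac{1}{19} \cdot 21\right) \frac{3}{5} = \left(\frac{1}{178} + \frac{21}{38}\right) \frac{3}{5} = \frac{944}{1691} \cdot \frac{3}{5} = \frac{2832}{8455}$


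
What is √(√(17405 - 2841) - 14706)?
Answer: √(-14706 + 2*√3641) ≈ 120.77*I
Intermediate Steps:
√(√(17405 - 2841) - 14706) = √(√14564 - 14706) = √(2*√3641 - 14706) = √(-14706 + 2*√3641)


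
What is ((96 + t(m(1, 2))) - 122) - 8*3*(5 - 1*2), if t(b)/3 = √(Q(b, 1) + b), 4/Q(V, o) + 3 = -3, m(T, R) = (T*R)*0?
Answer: -98 + I*√6 ≈ -98.0 + 2.4495*I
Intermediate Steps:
m(T, R) = 0 (m(T, R) = (R*T)*0 = 0)
Q(V, o) = -⅔ (Q(V, o) = 4/(-3 - 3) = 4/(-6) = 4*(-⅙) = -⅔)
t(b) = 3*√(-⅔ + b)
((96 + t(m(1, 2))) - 122) - 8*3*(5 - 1*2) = ((96 + √(-6 + 9*0)) - 122) - 8*3*(5 - 1*2) = ((96 + √(-6 + 0)) - 122) - 24*(5 - 2) = ((96 + √(-6)) - 122) - 24*3 = ((96 + I*√6) - 122) - 1*72 = (-26 + I*√6) - 72 = -98 + I*√6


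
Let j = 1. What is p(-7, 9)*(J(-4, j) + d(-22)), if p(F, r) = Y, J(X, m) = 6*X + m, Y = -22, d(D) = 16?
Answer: 154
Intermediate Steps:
J(X, m) = m + 6*X
p(F, r) = -22
p(-7, 9)*(J(-4, j) + d(-22)) = -22*((1 + 6*(-4)) + 16) = -22*((1 - 24) + 16) = -22*(-23 + 16) = -22*(-7) = 154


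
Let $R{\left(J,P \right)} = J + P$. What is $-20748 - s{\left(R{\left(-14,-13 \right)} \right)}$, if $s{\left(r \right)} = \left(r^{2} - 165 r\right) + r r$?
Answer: $-26661$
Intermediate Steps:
$s{\left(r \right)} = - 165 r + 2 r^{2}$ ($s{\left(r \right)} = \left(r^{2} - 165 r\right) + r^{2} = - 165 r + 2 r^{2}$)
$-20748 - s{\left(R{\left(-14,-13 \right)} \right)} = -20748 - \left(-14 - 13\right) \left(-165 + 2 \left(-14 - 13\right)\right) = -20748 - - 27 \left(-165 + 2 \left(-27\right)\right) = -20748 - - 27 \left(-165 - 54\right) = -20748 - \left(-27\right) \left(-219\right) = -20748 - 5913 = -26661$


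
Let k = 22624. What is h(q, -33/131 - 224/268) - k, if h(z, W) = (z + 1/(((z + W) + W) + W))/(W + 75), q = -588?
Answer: -76192401217295245/3366584984376 ≈ -22632.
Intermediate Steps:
h(z, W) = (z + 1/(z + 3*W))/(75 + W) (h(z, W) = (z + 1/(((W + z) + W) + W))/(75 + W) = (z + 1/((z + 2*W) + W))/(75 + W) = (z + 1/(z + 3*W))/(75 + W))
h(q, -33/131 - 224/268) - k = (1 + (-588)**2 + 3*(-33/131 - 224/268)*(-588))/(3*(-33/131 - 224/268)**2 + 75*(-588) + 225*(-33/131 - 224/268) + (-33/131 - 224/268)*(-588)) - 1*22624 = (1 + 345744 + 3*(-33*1/131 - 224*1/268)*(-588))/(3*(-33*1/131 - 224*1/268)**2 - 44100 + 225*(-33*1/131 - 224*1/268) + (-33*1/131 - 224*1/268)*(-588)) - 22624 = (1 + 345744 + 3*(-33/131 - 56/67)*(-588))/(3*(-33/131 - 56/67)**2 - 44100 + 225*(-33/131 - 56/67) + (-33/131 - 56/67)*(-588)) - 22624 = (1 + 345744 + 3*(-9547/8777)*(-588))/(3*(-9547/8777)**2 - 44100 + 225*(-9547/8777) - 9547/8777*(-588)) - 22624 = (1 + 345744 + 16840908/8777)/(3*(91145209/77035729) - 44100 - 2148075/8777 + 5613636/8777) - 22624 = (3051444773/8777)/(273435627/77035729 - 44100 - 2148075/8777 + 5613636/8777) - 22624 = (3051444773/8777)/(-3366584984376/77035729) - 22624 = -77035729/3366584984376*3051444773/8777 - 22624 = -26782530772621/3366584984376 - 22624 = -76192401217295245/3366584984376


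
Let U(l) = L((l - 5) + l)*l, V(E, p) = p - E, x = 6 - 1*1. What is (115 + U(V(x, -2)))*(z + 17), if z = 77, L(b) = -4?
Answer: 13442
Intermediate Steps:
x = 5 (x = 6 - 1 = 5)
U(l) = -4*l
(115 + U(V(x, -2)))*(z + 17) = (115 - 4*(-2 - 1*5))*(77 + 17) = (115 - 4*(-2 - 5))*94 = (115 - 4*(-7))*94 = (115 + 28)*94 = 143*94 = 13442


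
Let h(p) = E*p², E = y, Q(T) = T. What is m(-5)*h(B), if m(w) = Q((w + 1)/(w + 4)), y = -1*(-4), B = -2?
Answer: 64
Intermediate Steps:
y = 4
E = 4
m(w) = (1 + w)/(4 + w) (m(w) = (w + 1)/(w + 4) = (1 + w)/(4 + w))
h(p) = 4*p²
m(-5)*h(B) = ((1 - 5)/(4 - 5))*(4*(-2)²) = (-4/(-1))*(4*4) = -1*(-4)*16 = 4*16 = 64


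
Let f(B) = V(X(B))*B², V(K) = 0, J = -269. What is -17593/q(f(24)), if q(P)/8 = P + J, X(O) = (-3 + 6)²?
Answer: 17593/2152 ≈ 8.1752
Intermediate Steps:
X(O) = 9 (X(O) = 3² = 9)
f(B) = 0 (f(B) = 0*B² = 0)
q(P) = -2152 + 8*P (q(P) = 8*(P - 269) = 8*(-269 + P) = -2152 + 8*P)
-17593/q(f(24)) = -17593/(-2152 + 8*0) = -17593/(-2152 + 0) = -17593/(-2152) = -17593*(-1/2152) = 17593/2152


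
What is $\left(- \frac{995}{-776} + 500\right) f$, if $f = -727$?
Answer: $- \frac{282799365}{776} \approx -3.6443 \cdot 10^{5}$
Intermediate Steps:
$\left(- \frac{995}{-776} + 500\right) f = \left(- \frac{995}{-776} + 500\right) \left(-727\right) = \left(\left(-995\right) \left(- \frac{1}{776}\right) + 500\right) \left(-727\right) = \left(\frac{995}{776} + 500\right) \left(-727\right) = \frac{388995}{776} \left(-727\right) = - \frac{282799365}{776}$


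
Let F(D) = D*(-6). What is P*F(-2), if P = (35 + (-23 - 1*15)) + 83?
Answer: 960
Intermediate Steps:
F(D) = -6*D
P = 80 (P = (35 + (-23 - 15)) + 83 = (35 - 38) + 83 = -3 + 83 = 80)
P*F(-2) = 80*(-6*(-2)) = 80*12 = 960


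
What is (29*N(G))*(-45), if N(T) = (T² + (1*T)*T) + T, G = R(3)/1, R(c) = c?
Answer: -27405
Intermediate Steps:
G = 3 (G = 3/1 = 3*1 = 3)
N(T) = T + 2*T² (N(T) = (T² + T*T) + T = (T² + T²) + T = 2*T² + T = T + 2*T²)
(29*N(G))*(-45) = (29*(3*(1 + 2*3)))*(-45) = (29*(3*(1 + 6)))*(-45) = (29*(3*7))*(-45) = (29*21)*(-45) = 609*(-45) = -27405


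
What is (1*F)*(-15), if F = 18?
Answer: -270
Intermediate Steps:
(1*F)*(-15) = (1*18)*(-15) = 18*(-15) = -270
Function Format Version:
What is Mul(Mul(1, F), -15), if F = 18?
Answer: -270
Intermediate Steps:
Mul(Mul(1, F), -15) = Mul(Mul(1, 18), -15) = Mul(18, -15) = -270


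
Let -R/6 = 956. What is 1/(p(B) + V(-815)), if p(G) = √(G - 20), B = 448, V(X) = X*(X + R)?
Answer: 5339065/28505615073797 - 2*√107/28505615073797 ≈ 1.8730e-7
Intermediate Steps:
R = -5736 (R = -6*956 = -5736)
V(X) = X*(-5736 + X) (V(X) = X*(X - 5736) = X*(-5736 + X))
p(G) = √(-20 + G)
1/(p(B) + V(-815)) = 1/(√(-20 + 448) - 815*(-5736 - 815)) = 1/(√428 - 815*(-6551)) = 1/(2*√107 + 5339065) = 1/(5339065 + 2*√107)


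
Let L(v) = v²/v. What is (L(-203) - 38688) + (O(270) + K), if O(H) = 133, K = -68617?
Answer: -107375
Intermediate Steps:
L(v) = v
(L(-203) - 38688) + (O(270) + K) = (-203 - 38688) + (133 - 68617) = -38891 - 68484 = -107375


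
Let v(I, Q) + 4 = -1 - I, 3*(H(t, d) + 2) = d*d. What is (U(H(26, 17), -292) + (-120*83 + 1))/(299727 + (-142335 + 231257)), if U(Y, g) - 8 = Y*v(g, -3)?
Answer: 51368/1165947 ≈ 0.044057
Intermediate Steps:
H(t, d) = -2 + d**2/3 (H(t, d) = -2 + (d*d)/3 = -2 + d**2/3)
v(I, Q) = -5 - I (v(I, Q) = -4 + (-1 - I) = -5 - I)
U(Y, g) = 8 + Y*(-5 - g)
(U(H(26, 17), -292) + (-120*83 + 1))/(299727 + (-142335 + 231257)) = ((8 - (-2 + (1/3)*17**2)*(5 - 292)) + (-120*83 + 1))/(299727 + (-142335 + 231257)) = ((8 - 1*(-2 + (1/3)*289)*(-287)) + (-9960 + 1))/(299727 + 88922) = ((8 - 1*(-2 + 289/3)*(-287)) - 9959)/388649 = ((8 - 1*283/3*(-287)) - 9959)*(1/388649) = ((8 + 81221/3) - 9959)*(1/388649) = (81245/3 - 9959)*(1/388649) = (51368/3)*(1/388649) = 51368/1165947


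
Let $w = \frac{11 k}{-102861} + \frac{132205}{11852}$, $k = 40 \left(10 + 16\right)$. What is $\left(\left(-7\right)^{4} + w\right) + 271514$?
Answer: $\frac{30358689786455}{110828052} \approx 2.7393 \cdot 10^{5}$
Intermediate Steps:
$k = 1040$ ($k = 40 \cdot 26 = 1040$)
$w = \frac{1223922875}{110828052}$ ($w = \frac{11 \cdot 1040}{-102861} + \frac{132205}{11852} = 11440 \left(- \frac{1}{102861}\right) + 132205 \cdot \frac{1}{11852} = - \frac{1040}{9351} + \frac{132205}{11852} = \frac{1223922875}{110828052} \approx 11.043$)
$\left(\left(-7\right)^{4} + w\right) + 271514 = \left(\left(-7\right)^{4} + \frac{1223922875}{110828052}\right) + 271514 = \left(2401 + \frac{1223922875}{110828052}\right) + 271514 = \frac{267322075727}{110828052} + 271514 = \frac{30358689786455}{110828052}$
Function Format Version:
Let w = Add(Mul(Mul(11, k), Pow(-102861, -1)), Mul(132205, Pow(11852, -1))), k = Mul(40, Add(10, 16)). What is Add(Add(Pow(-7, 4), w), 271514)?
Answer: Rational(30358689786455, 110828052) ≈ 2.7393e+5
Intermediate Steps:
k = 1040 (k = Mul(40, 26) = 1040)
w = Rational(1223922875, 110828052) (w = Add(Mul(Mul(11, 1040), Pow(-102861, -1)), Mul(132205, Pow(11852, -1))) = Add(Mul(11440, Rational(-1, 102861)), Mul(132205, Rational(1, 11852))) = Add(Rational(-1040, 9351), Rational(132205, 11852)) = Rational(1223922875, 110828052) ≈ 11.043)
Add(Add(Pow(-7, 4), w), 271514) = Add(Add(Pow(-7, 4), Rational(1223922875, 110828052)), 271514) = Add(Add(2401, Rational(1223922875, 110828052)), 271514) = Add(Rational(267322075727, 110828052), 271514) = Rational(30358689786455, 110828052)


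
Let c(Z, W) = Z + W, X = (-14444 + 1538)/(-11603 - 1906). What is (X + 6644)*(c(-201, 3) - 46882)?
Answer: -469579592240/1501 ≈ -3.1284e+8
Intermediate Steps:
X = 1434/1501 (X = -12906/(-13509) = -12906*(-1/13509) = 1434/1501 ≈ 0.95536)
c(Z, W) = W + Z
(X + 6644)*(c(-201, 3) - 46882) = (1434/1501 + 6644)*((3 - 201) - 46882) = 9974078*(-198 - 46882)/1501 = (9974078/1501)*(-47080) = -469579592240/1501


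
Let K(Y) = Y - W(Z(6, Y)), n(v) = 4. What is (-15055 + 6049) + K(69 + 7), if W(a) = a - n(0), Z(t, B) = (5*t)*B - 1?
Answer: -11205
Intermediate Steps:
Z(t, B) = -1 + 5*B*t (Z(t, B) = 5*B*t - 1 = -1 + 5*B*t)
W(a) = -4 + a (W(a) = a - 1*4 = a - 4 = -4 + a)
K(Y) = 5 - 29*Y (K(Y) = Y - (-4 + (-1 + 5*Y*6)) = Y - (-4 + (-1 + 30*Y)) = Y - (-5 + 30*Y) = Y + (5 - 30*Y) = 5 - 29*Y)
(-15055 + 6049) + K(69 + 7) = (-15055 + 6049) + (5 - 29*(69 + 7)) = -9006 + (5 - 29*76) = -9006 + (5 - 2204) = -9006 - 2199 = -11205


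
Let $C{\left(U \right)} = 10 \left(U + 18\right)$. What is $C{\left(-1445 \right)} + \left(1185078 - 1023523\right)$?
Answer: $147285$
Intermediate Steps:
$C{\left(U \right)} = 180 + 10 U$ ($C{\left(U \right)} = 10 \left(18 + U\right) = 180 + 10 U$)
$C{\left(-1445 \right)} + \left(1185078 - 1023523\right) = \left(180 + 10 \left(-1445\right)\right) + \left(1185078 - 1023523\right) = \left(180 - 14450\right) + \left(1185078 - 1023523\right) = -14270 + 161555 = 147285$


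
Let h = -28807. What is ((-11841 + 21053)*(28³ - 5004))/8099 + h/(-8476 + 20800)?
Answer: 21141218641/1096836 ≈ 19275.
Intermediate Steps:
((-11841 + 21053)*(28³ - 5004))/8099 + h/(-8476 + 20800) = ((-11841 + 21053)*(28³ - 5004))/8099 - 28807/(-8476 + 20800) = (9212*(21952 - 5004))*(1/8099) - 28807/12324 = (9212*16948)*(1/8099) - 28807*1/12324 = 156124976*(1/8099) - 28807/12324 = 22303568/1157 - 28807/12324 = 21141218641/1096836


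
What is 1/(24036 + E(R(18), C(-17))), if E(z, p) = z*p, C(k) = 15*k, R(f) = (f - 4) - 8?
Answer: 1/22506 ≈ 4.4433e-5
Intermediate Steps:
R(f) = -12 + f (R(f) = (-4 + f) - 8 = -12 + f)
E(z, p) = p*z
1/(24036 + E(R(18), C(-17))) = 1/(24036 + (15*(-17))*(-12 + 18)) = 1/(24036 - 255*6) = 1/(24036 - 1530) = 1/22506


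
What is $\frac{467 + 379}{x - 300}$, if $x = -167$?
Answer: $- \frac{846}{467} \approx -1.8116$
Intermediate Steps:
$\frac{467 + 379}{x - 300} = \frac{467 + 379}{-167 - 300} = \frac{846}{-467} = 846 \left(- \frac{1}{467}\right) = - \frac{846}{467}$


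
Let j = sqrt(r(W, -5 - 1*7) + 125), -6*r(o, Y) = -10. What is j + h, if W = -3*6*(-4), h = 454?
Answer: 454 + 2*sqrt(285)/3 ≈ 465.25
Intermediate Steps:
W = 72 (W = -18*(-4) = 72)
r(o, Y) = 5/3 (r(o, Y) = -1/6*(-10) = 5/3)
j = 2*sqrt(285)/3 (j = sqrt(5/3 + 125) = sqrt(380/3) = 2*sqrt(285)/3 ≈ 11.255)
j + h = 2*sqrt(285)/3 + 454 = 454 + 2*sqrt(285)/3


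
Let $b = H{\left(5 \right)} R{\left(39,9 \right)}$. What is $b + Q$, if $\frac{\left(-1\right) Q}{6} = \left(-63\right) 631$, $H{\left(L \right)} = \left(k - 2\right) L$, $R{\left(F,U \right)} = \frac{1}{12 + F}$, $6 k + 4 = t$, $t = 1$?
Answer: $\frac{24328811}{102} \approx 2.3852 \cdot 10^{5}$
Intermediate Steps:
$k = - \frac{1}{2}$ ($k = - \frac{2}{3} + \frac{1}{6} \cdot 1 = - \frac{2}{3} + \frac{1}{6} = - \frac{1}{2} \approx -0.5$)
$H{\left(L \right)} = - \frac{5 L}{2}$ ($H{\left(L \right)} = \left(- \frac{1}{2} - 2\right) L = - \frac{5 L}{2}$)
$Q = 238518$ ($Q = - 6 \left(\left(-63\right) 631\right) = \left(-6\right) \left(-39753\right) = 238518$)
$b = - \frac{25}{102}$ ($b = \frac{\left(- \frac{5}{2}\right) 5}{12 + 39} = - \frac{25}{2 \cdot 51} = \left(- \frac{25}{2}\right) \frac{1}{51} = - \frac{25}{102} \approx -0.2451$)
$b + Q = - \frac{25}{102} + 238518 = \frac{24328811}{102}$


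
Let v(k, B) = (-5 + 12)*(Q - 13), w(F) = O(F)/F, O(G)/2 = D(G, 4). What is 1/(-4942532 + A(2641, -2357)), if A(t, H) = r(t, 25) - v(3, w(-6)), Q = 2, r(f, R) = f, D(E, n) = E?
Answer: -1/4939814 ≈ -2.0244e-7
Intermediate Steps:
O(G) = 2*G
w(F) = 2 (w(F) = (2*F)/F = 2)
v(k, B) = -77 (v(k, B) = (-5 + 12)*(2 - 13) = 7*(-11) = -77)
A(t, H) = 77 + t (A(t, H) = t - 1*(-77) = t + 77 = 77 + t)
1/(-4942532 + A(2641, -2357)) = 1/(-4942532 + (77 + 2641)) = 1/(-4942532 + 2718) = 1/(-4939814) = -1/4939814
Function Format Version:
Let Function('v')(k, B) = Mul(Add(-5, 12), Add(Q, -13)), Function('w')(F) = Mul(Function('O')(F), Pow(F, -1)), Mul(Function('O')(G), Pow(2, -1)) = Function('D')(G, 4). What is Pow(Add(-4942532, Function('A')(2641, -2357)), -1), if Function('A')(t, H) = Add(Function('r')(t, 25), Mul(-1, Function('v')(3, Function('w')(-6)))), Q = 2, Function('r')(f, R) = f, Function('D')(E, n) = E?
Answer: Rational(-1, 4939814) ≈ -2.0244e-7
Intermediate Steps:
Function('O')(G) = Mul(2, G)
Function('w')(F) = 2 (Function('w')(F) = Mul(Mul(2, F), Pow(F, -1)) = 2)
Function('v')(k, B) = -77 (Function('v')(k, B) = Mul(Add(-5, 12), Add(2, -13)) = Mul(7, -11) = -77)
Function('A')(t, H) = Add(77, t) (Function('A')(t, H) = Add(t, Mul(-1, -77)) = Add(t, 77) = Add(77, t))
Pow(Add(-4942532, Function('A')(2641, -2357)), -1) = Pow(Add(-4942532, Add(77, 2641)), -1) = Pow(Add(-4942532, 2718), -1) = Pow(-4939814, -1) = Rational(-1, 4939814)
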